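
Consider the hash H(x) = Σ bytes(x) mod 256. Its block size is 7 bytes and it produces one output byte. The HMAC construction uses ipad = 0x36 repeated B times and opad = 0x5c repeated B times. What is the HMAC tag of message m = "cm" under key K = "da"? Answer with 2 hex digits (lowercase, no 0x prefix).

c8

Key "da" = 64 61 is 2 bytes ≤ B = 7; zero-pad to 7 bytes: K' = 64 61 00 00 00 00 00.
K' ⊕ ipad = 52 57 36 36 36 36 36.  K' ⊕ opad = 38 3d 5c 5c 5c 5c 5c.
Inner input = (K'⊕ipad) ∥ m = 52 57 36 36 36 36 36 ∥ 63 6d.
Inner hash: sum = 82+87+54+54+54+54+54+99+109 = 647; mod 256 = 135 → 87.
Outer input = (K'⊕opad) ∥ inner = 38 3d 5c 5c 5c 5c 5c ∥ 87.
Outer hash (tag): sum = 56+61+92+92+92+92+92+135 = 712; mod 256 = 200 → c8.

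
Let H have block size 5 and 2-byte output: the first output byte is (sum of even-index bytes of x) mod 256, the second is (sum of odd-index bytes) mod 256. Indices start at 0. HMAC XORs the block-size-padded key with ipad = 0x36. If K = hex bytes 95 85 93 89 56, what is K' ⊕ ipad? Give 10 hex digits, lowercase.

Key hex bytes 95 85 93 89 56 is exactly B = 5 bytes: K' = 95 85 93 89 56.
XOR each byte with 0x36: 95⊕36=a3, 85⊕36=b3, 93⊕36=a5, 89⊕36=bf, 56⊕36=60.

a3b3a5bf60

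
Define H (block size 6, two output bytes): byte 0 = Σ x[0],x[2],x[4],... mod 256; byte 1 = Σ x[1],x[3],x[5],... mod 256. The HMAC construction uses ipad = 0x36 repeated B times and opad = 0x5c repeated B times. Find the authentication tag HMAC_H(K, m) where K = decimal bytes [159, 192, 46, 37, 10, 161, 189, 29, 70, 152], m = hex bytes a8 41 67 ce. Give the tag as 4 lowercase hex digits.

Key decimal bytes [159, 192, 46, 37, 10, 161, 189, 29, 70, 152] = 9f c0 2e 25 0a a1 bd 1d 46 98 is 10 bytes > B = 6, so hash it first: H(key) = da 3b, then zero-pad to 6 bytes: K' = da 3b 00 00 00 00.
K' ⊕ ipad = ec 0d 36 36 36 36.  K' ⊕ opad = 86 67 5c 5c 5c 5c.
Inner input = (K'⊕ipad) ∥ m = ec 0d 36 36 36 36 ∥ a8 41 67 ce.
Inner hash: even-index sum = 615 mod 256 = 103; odd-index sum = 392 mod 256 = 136 → 67 88.
Outer input = (K'⊕opad) ∥ inner = 86 67 5c 5c 5c 5c ∥ 67 88.
Outer hash (tag): even-index sum = 421 mod 256 = 165; odd-index sum = 423 mod 256 = 167 → a5 a7.

a5a7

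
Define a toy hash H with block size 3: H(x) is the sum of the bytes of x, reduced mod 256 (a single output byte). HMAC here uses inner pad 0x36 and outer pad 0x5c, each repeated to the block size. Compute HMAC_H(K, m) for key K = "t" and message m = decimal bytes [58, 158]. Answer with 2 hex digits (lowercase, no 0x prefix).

Key "t" = 74 is 1 byte ≤ B = 3; zero-pad to 3 bytes: K' = 74 00 00.
K' ⊕ ipad = 42 36 36.  K' ⊕ opad = 28 5c 5c.
Inner input = (K'⊕ipad) ∥ m = 42 36 36 ∥ 3a 9e.
Inner hash: sum = 66+54+54+58+158 = 390; mod 256 = 134 → 86.
Outer input = (K'⊕opad) ∥ inner = 28 5c 5c ∥ 86.
Outer hash (tag): sum = 40+92+92+134 = 358; mod 256 = 102 → 66.

66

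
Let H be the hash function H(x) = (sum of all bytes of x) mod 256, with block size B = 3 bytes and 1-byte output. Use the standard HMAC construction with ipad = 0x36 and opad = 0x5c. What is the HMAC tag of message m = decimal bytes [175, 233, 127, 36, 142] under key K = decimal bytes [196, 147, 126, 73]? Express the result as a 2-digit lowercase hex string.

Key decimal bytes [196, 147, 126, 73] = c4 93 7e 49 is 4 bytes > B = 3, so hash it first: H(key) = 1e, then zero-pad to 3 bytes: K' = 1e 00 00.
K' ⊕ ipad = 28 36 36.  K' ⊕ opad = 42 5c 5c.
Inner input = (K'⊕ipad) ∥ m = 28 36 36 ∥ af e9 7f 24 8e.
Inner hash: sum = 40+54+54+175+233+127+36+142 = 861; mod 256 = 93 → 5d.
Outer input = (K'⊕opad) ∥ inner = 42 5c 5c ∥ 5d.
Outer hash (tag): sum = 66+92+92+93 = 343; mod 256 = 87 → 57.

57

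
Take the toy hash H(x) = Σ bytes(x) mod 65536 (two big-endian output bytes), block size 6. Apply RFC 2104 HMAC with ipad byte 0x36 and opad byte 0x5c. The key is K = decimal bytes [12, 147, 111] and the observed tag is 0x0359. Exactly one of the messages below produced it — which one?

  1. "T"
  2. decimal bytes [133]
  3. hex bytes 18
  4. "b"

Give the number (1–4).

Key decimal bytes [12, 147, 111] = 0c 93 6f is 3 bytes ≤ B = 6; zero-pad to 6 bytes: K' = 0c 93 6f 00 00 00.
K' ⊕ ipad = 3a a5 59 36 36 36; K' ⊕ opad = 50 cf 33 5c 5c 5c.
m1: inner = H(3a a5 59 36 36 36 54) = 02 2e; tag = H(50 cf 33 5c 5c 5c 02 2e) = 0296
m2: inner = H(3a a5 59 36 36 36 85) = 02 5f; tag = H(50 cf 33 5c 5c 5c 02 5f) = 02c7
m3: inner = H(3a a5 59 36 36 36 18) = 01 f2; tag = H(50 cf 33 5c 5c 5c 01 f2) = 0359 ← matches
m4: inner = H(3a a5 59 36 36 36 62) = 02 3c; tag = H(50 cf 33 5c 5c 5c 02 3c) = 02a4

3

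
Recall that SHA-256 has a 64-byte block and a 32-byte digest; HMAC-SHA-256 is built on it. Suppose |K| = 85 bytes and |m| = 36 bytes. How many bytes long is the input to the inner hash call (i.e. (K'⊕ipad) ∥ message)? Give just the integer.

Key is 85 > 64 bytes, so it is hashed to 32 bytes then zero-padded to 64: |K'| = 64.
Inner input = (K'⊕ipad) ∥ m → 64 + 36 = 100 bytes.

100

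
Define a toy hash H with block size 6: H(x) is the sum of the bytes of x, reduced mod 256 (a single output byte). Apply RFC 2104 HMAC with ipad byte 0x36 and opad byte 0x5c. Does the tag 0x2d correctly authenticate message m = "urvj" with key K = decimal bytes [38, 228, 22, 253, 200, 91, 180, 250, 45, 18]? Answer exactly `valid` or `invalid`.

valid

Key decimal bytes [38, 228, 22, 253, 200, 91, 180, 250, 45, 18] = 26 e4 16 fd c8 5b b4 fa 2d 12 is 10 bytes > B = 6, so hash it first: H(key) = 2d, then zero-pad to 6 bytes: K' = 2d 00 00 00 00 00.
K' ⊕ ipad = 1b 36 36 36 36 36; K' ⊕ opad = 71 5c 5c 5c 5c 5c.
Inner hash: sum = 27+54+54+54+54+54+117+114+118+106 = 752; mod 256 = 240 → f0.
Outer hash (recomputed tag): sum = 113+92+92+92+92+92+240 = 813; mod 256 = 45 → 2d.
Recomputed tag = 2d; claimed = 2d → match.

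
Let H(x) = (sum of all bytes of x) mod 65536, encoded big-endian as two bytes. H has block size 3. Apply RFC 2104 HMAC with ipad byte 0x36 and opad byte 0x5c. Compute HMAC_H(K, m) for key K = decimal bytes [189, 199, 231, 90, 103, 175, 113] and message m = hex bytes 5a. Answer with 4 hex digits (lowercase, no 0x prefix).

Key decimal bytes [189, 199, 231, 90, 103, 175, 113] = bd c7 e7 5a 67 af 71 is 7 bytes > B = 3, so hash it first: H(key) = 04 4c, then zero-pad to 3 bytes: K' = 04 4c 00.
K' ⊕ ipad = 32 7a 36.  K' ⊕ opad = 58 10 5c.
Inner input = (K'⊕ipad) ∥ m = 32 7a 36 ∥ 5a.
Inner hash: sum = 50+122+54+90 = 316 → 01 3c.
Outer input = (K'⊕opad) ∥ inner = 58 10 5c ∥ 01 3c.
Outer hash (tag): sum = 88+16+92+1+60 = 257 → 01 01.

0101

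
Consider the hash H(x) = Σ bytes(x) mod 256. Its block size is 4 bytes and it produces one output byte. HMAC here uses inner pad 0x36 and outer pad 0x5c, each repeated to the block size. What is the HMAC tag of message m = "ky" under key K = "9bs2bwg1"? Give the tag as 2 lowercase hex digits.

Key "9bs2bwg1" = 39 62 73 32 62 77 67 31 is 8 bytes > B = 4, so hash it first: H(key) = b1, then zero-pad to 4 bytes: K' = b1 00 00 00.
K' ⊕ ipad = 87 36 36 36.  K' ⊕ opad = ed 5c 5c 5c.
Inner input = (K'⊕ipad) ∥ m = 87 36 36 36 ∥ 6b 79.
Inner hash: sum = 135+54+54+54+107+121 = 525; mod 256 = 13 → 0d.
Outer input = (K'⊕opad) ∥ inner = ed 5c 5c 5c ∥ 0d.
Outer hash (tag): sum = 237+92+92+92+13 = 526; mod 256 = 14 → 0e.

0e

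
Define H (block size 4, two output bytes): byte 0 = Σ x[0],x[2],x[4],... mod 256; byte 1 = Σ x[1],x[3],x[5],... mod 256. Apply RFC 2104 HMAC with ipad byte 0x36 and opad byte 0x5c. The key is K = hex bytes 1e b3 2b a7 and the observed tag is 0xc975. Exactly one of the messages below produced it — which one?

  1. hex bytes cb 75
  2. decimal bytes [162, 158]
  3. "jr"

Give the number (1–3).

1

Key hex bytes 1e b3 2b a7 is exactly B = 4 bytes: K' = 1e b3 2b a7.
K' ⊕ ipad = 28 85 1d 91; K' ⊕ opad = 42 ef 77 fb.
m1: inner = H(28 85 1d 91 cb 75) = 10 8b; tag = H(42 ef 77 fb 10 8b) = c975 ← matches
m2: inner = H(28 85 1d 91 a2 9e) = e7 b4; tag = H(42 ef 77 fb e7 b4) = a09e
m3: inner = H(28 85 1d 91 6a 72) = af 88; tag = H(42 ef 77 fb af 88) = 6872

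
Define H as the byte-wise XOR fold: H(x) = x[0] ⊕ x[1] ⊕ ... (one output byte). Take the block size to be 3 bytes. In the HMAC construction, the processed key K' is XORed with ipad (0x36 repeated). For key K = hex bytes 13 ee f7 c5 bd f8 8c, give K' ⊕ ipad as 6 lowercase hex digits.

303636

Key hex bytes 13 ee f7 c5 bd f8 8c is 7 bytes > B = 3, so hash it first: H(key) = 06, then zero-pad to 3 bytes: K' = 06 00 00.
XOR each byte with 0x36: 06⊕36=30, 00⊕36=36, 00⊕36=36.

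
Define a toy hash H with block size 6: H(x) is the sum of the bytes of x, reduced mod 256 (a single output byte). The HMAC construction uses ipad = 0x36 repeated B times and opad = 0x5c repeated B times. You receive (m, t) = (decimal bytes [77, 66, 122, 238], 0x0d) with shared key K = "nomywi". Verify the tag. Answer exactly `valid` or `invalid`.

Key "nomywi" = 6e 6f 6d 79 77 69 is exactly B = 6 bytes: K' = 6e 6f 6d 79 77 69.
K' ⊕ ipad = 58 59 5b 4f 41 5f; K' ⊕ opad = 32 33 31 25 2b 35.
Inner hash: sum = 88+89+91+79+65+95+77+66+122+238 = 1010; mod 256 = 242 → f2.
Outer hash (recomputed tag): sum = 50+51+49+37+43+53+242 = 525; mod 256 = 13 → 0d.
Recomputed tag = 0d; claimed = 0d → match.

valid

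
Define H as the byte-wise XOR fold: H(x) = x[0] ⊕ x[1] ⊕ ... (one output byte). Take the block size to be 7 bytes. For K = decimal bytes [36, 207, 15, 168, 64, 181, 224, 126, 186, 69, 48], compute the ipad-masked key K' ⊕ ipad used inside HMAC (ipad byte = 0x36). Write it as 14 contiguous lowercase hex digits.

Key decimal bytes [36, 207, 15, 168, 64, 181, 224, 126, 186, 69, 48] = 24 cf 0f a8 40 b5 e0 7e ba 45 30 is 11 bytes > B = 7, so hash it first: H(key) = e8, then zero-pad to 7 bytes: K' = e8 00 00 00 00 00 00.
XOR each byte with 0x36: e8⊕36=de, 00⊕36=36, 00⊕36=36, 00⊕36=36, 00⊕36=36, 00⊕36=36, 00⊕36=36.

de363636363636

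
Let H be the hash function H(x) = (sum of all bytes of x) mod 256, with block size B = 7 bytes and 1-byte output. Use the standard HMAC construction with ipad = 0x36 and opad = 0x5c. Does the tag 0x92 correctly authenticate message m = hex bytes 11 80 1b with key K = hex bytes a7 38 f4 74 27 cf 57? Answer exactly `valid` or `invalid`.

Key hex bytes a7 38 f4 74 27 cf 57 is exactly B = 7 bytes: K' = a7 38 f4 74 27 cf 57.
K' ⊕ ipad = 91 0e c2 42 11 f9 61; K' ⊕ opad = fb 64 a8 28 7b 93 0b.
Inner hash: sum = 145+14+194+66+17+249+97+17+128+27 = 954; mod 256 = 186 → ba.
Outer hash (recomputed tag): sum = 251+100+168+40+123+147+11+186 = 1026; mod 256 = 2 → 02.
Recomputed tag = 02; claimed = 92 → mismatch.

invalid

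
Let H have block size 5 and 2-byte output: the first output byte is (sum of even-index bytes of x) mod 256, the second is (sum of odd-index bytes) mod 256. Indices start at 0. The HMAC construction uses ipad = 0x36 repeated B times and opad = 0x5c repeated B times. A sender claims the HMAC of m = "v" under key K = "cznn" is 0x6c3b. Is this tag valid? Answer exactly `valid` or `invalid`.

invalid

Key "cznn" = 63 7a 6e 6e is 4 bytes ≤ B = 5; zero-pad to 5 bytes: K' = 63 7a 6e 6e 00.
K' ⊕ ipad = 55 4c 58 58 36; K' ⊕ opad = 3f 26 32 32 5c.
Inner hash: even-index sum = 227 mod 256 = 227; odd-index sum = 282 mod 256 = 26 → e3 1a.
Outer hash (recomputed tag): even-index sum = 231 mod 256 = 231; odd-index sum = 315 mod 256 = 59 → e7 3b.
Recomputed tag = e73b; claimed = 6c3b → mismatch.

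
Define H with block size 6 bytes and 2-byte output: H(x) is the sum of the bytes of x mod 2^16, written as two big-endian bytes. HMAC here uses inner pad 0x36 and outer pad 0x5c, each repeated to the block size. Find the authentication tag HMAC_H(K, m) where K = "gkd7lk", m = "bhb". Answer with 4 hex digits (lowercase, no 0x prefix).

0262

Key "gkd7lk" = 67 6b 64 37 6c 6b is exactly B = 6 bytes: K' = 67 6b 64 37 6c 6b.
K' ⊕ ipad = 51 5d 52 01 5a 5d.  K' ⊕ opad = 3b 37 38 6b 30 37.
Inner input = (K'⊕ipad) ∥ m = 51 5d 52 01 5a 5d ∥ 62 68 62.
Inner hash: sum = 81+93+82+1+90+93+98+104+98 = 740 → 02 e4.
Outer input = (K'⊕opad) ∥ inner = 3b 37 38 6b 30 37 ∥ 02 e4.
Outer hash (tag): sum = 59+55+56+107+48+55+2+228 = 610 → 02 62.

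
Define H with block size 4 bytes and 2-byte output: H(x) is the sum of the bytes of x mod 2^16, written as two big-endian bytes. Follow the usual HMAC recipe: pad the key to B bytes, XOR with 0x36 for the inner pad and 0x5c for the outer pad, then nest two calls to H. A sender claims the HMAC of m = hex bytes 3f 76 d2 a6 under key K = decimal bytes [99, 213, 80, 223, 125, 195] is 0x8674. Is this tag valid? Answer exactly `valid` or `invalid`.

invalid

Key decimal bytes [99, 213, 80, 223, 125, 195] = 63 d5 50 df 7d c3 is 6 bytes > B = 4, so hash it first: H(key) = 03 a7, then zero-pad to 4 bytes: K' = 03 a7 00 00.
K' ⊕ ipad = 35 91 36 36; K' ⊕ opad = 5f fb 5c 5c.
Inner hash: sum = 53+145+54+54+63+118+210+166 = 863 → 03 5f.
Outer hash (recomputed tag): sum = 95+251+92+92+3+95 = 628 → 02 74.
Recomputed tag = 0274; claimed = 8674 → mismatch.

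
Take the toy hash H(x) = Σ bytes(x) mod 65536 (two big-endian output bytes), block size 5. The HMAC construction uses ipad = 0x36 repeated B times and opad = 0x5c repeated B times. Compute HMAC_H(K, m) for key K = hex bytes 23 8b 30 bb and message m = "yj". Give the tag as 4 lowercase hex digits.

Key hex bytes 23 8b 30 bb is 4 bytes ≤ B = 5; zero-pad to 5 bytes: K' = 23 8b 30 bb 00.
K' ⊕ ipad = 15 bd 06 8d 36.  K' ⊕ opad = 7f d7 6c e7 5c.
Inner input = (K'⊕ipad) ∥ m = 15 bd 06 8d 36 ∥ 79 6a.
Inner hash: sum = 21+189+6+141+54+121+106 = 638 → 02 7e.
Outer input = (K'⊕opad) ∥ inner = 7f d7 6c e7 5c ∥ 02 7e.
Outer hash (tag): sum = 127+215+108+231+92+2+126 = 901 → 03 85.

0385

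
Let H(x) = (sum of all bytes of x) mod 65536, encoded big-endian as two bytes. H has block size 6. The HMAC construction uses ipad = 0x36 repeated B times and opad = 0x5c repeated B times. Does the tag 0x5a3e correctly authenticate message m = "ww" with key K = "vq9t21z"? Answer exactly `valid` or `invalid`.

invalid

Key "vq9t21z" = 76 71 39 74 32 31 7a is 7 bytes > B = 6, so hash it first: H(key) = 02 71, then zero-pad to 6 bytes: K' = 02 71 00 00 00 00.
K' ⊕ ipad = 34 47 36 36 36 36; K' ⊕ opad = 5e 2d 5c 5c 5c 5c.
Inner hash: sum = 52+71+54+54+54+54+119+119 = 577 → 02 41.
Outer hash (recomputed tag): sum = 94+45+92+92+92+92+2+65 = 574 → 02 3e.
Recomputed tag = 023e; claimed = 5a3e → mismatch.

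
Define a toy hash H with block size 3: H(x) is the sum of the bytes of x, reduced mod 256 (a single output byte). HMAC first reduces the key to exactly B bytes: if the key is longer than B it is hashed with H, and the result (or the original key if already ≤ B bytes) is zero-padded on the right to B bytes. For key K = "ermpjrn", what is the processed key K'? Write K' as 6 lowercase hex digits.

fe0000

|K| = 7 > B = 3, so first hash the key.
H(K): sum = 101+114+109+112+106+114+110 = 766; mod 256 = 254 → fe.
Zero-pad H(K) = fe to 3 bytes: K' = fe 00 00.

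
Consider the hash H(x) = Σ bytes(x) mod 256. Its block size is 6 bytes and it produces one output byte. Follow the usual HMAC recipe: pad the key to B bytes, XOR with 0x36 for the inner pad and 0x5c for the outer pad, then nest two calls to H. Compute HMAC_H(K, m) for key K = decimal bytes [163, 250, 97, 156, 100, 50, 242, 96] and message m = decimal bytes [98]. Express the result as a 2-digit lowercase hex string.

Key decimal bytes [163, 250, 97, 156, 100, 50, 242, 96] = a3 fa 61 9c 64 32 f2 60 is 8 bytes > B = 6, so hash it first: H(key) = 82, then zero-pad to 6 bytes: K' = 82 00 00 00 00 00.
K' ⊕ ipad = b4 36 36 36 36 36.  K' ⊕ opad = de 5c 5c 5c 5c 5c.
Inner input = (K'⊕ipad) ∥ m = b4 36 36 36 36 36 ∥ 62.
Inner hash: sum = 180+54+54+54+54+54+98 = 548; mod 256 = 36 → 24.
Outer input = (K'⊕opad) ∥ inner = de 5c 5c 5c 5c 5c ∥ 24.
Outer hash (tag): sum = 222+92+92+92+92+92+36 = 718; mod 256 = 206 → ce.

ce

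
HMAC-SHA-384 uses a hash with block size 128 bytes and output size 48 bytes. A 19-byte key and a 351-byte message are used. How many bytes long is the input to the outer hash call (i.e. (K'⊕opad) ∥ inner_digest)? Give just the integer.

176

Key is 19 ≤ 128 bytes, zero-padded: |K'| = 128.
Outer input = (K'⊕opad) ∥ H(inner) → 128 + 48 = 176 bytes.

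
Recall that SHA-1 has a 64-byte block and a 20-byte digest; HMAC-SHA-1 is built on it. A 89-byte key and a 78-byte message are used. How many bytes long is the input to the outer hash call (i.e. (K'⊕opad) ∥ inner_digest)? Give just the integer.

Key is 89 > 64 bytes, so it is hashed to 20 bytes then zero-padded to 64: |K'| = 64.
Outer input = (K'⊕opad) ∥ H(inner) → 64 + 20 = 84 bytes.

84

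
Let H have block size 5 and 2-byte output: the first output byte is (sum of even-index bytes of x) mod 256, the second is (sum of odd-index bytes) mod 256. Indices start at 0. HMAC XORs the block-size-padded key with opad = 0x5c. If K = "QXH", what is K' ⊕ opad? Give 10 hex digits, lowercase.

Key "QXH" = 51 58 48 is 3 bytes ≤ B = 5; zero-pad to 5 bytes: K' = 51 58 48 00 00.
XOR each byte with 0x5c: 51⊕5c=0d, 58⊕5c=04, 48⊕5c=14, 00⊕5c=5c, 00⊕5c=5c.

0d04145c5c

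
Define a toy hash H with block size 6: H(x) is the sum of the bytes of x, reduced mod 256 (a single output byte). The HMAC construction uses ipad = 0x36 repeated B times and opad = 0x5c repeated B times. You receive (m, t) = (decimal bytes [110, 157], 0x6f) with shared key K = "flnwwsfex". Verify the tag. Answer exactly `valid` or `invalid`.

valid

Key "flnwwsfex" = 66 6c 6e 77 77 73 66 65 78 is 9 bytes > B = 6, so hash it first: H(key) = e4, then zero-pad to 6 bytes: K' = e4 00 00 00 00 00.
K' ⊕ ipad = d2 36 36 36 36 36; K' ⊕ opad = b8 5c 5c 5c 5c 5c.
Inner hash: sum = 210+54+54+54+54+54+110+157 = 747; mod 256 = 235 → eb.
Outer hash (recomputed tag): sum = 184+92+92+92+92+92+235 = 879; mod 256 = 111 → 6f.
Recomputed tag = 6f; claimed = 6f → match.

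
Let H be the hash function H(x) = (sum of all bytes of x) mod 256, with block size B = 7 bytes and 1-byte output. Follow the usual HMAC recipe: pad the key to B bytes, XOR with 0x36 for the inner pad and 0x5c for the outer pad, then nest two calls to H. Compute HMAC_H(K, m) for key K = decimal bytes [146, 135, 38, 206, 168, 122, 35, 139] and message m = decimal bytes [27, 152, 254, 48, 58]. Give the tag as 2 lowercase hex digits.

f3

Key decimal bytes [146, 135, 38, 206, 168, 122, 35, 139] = 92 87 26 ce a8 7a 23 8b is 8 bytes > B = 7, so hash it first: H(key) = dd, then zero-pad to 7 bytes: K' = dd 00 00 00 00 00 00.
K' ⊕ ipad = eb 36 36 36 36 36 36.  K' ⊕ opad = 81 5c 5c 5c 5c 5c 5c.
Inner input = (K'⊕ipad) ∥ m = eb 36 36 36 36 36 36 ∥ 1b 98 fe 30 3a.
Inner hash: sum = 235+54+54+54+54+54+54+27+152+254+48+58 = 1098; mod 256 = 74 → 4a.
Outer input = (K'⊕opad) ∥ inner = 81 5c 5c 5c 5c 5c 5c ∥ 4a.
Outer hash (tag): sum = 129+92+92+92+92+92+92+74 = 755; mod 256 = 243 → f3.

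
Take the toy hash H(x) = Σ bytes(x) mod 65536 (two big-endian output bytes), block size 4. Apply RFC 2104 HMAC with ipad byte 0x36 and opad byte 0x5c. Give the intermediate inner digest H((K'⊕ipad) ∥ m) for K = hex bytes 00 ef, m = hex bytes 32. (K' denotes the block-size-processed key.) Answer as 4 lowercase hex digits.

Key hex bytes 00 ef is 2 bytes ≤ B = 4; zero-pad to 4 bytes: K' = 00 ef 00 00.
K' ⊕ ipad = 36 d9 36 36.
Inner input = 36 d9 36 36 ∥ 32.
Inner hash: sum = 54+217+54+54+50 = 429 → 01 ad.

01ad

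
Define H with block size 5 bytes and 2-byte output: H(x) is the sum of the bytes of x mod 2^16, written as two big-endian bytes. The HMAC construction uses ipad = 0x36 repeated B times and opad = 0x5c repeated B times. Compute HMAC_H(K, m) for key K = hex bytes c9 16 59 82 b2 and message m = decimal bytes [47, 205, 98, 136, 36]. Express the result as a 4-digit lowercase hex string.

Key hex bytes c9 16 59 82 b2 is exactly B = 5 bytes: K' = c9 16 59 82 b2.
K' ⊕ ipad = ff 20 6f b4 84.  K' ⊕ opad = 95 4a 05 de ee.
Inner input = (K'⊕ipad) ∥ m = ff 20 6f b4 84 ∥ 2f cd 62 88 24.
Inner hash: sum = 255+32+111+180+132+47+205+98+136+36 = 1232 → 04 d0.
Outer input = (K'⊕opad) ∥ inner = 95 4a 05 de ee ∥ 04 d0.
Outer hash (tag): sum = 149+74+5+222+238+4+208 = 900 → 03 84.

0384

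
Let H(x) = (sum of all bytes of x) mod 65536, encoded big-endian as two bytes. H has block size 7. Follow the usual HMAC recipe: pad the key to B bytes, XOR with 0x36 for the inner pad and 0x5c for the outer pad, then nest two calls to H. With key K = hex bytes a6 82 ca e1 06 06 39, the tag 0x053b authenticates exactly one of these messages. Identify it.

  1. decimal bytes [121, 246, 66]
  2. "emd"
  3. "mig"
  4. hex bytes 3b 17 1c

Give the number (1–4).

Key hex bytes a6 82 ca e1 06 06 39 is exactly B = 7 bytes: K' = a6 82 ca e1 06 06 39.
K' ⊕ ipad = 90 b4 fc d7 30 30 0f; K' ⊕ opad = fa de 96 bd 5a 5a 65.
m1: inner = H(90 b4 fc d7 30 30 0f 79 f6 42) = 05 37; tag = H(fa de 96 bd 5a 5a 65 05 37) = 0480
m2: inner = H(90 b4 fc d7 30 30 0f 65 6d 64) = 04 bc; tag = H(fa de 96 bd 5a 5a 65 04 bc) = 0504
m3: inner = H(90 b4 fc d7 30 30 0f 6d 69 67) = 04 c3; tag = H(fa de 96 bd 5a 5a 65 04 c3) = 050b
m4: inner = H(90 b4 fc d7 30 30 0f 3b 17 1c) = 03 f4; tag = H(fa de 96 bd 5a 5a 65 03 f4) = 053b ← matches

4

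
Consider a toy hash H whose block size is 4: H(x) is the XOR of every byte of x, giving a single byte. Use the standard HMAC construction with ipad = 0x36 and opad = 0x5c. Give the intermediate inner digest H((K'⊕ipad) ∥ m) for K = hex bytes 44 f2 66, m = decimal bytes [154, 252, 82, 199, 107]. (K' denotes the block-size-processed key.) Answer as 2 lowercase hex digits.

48

Key hex bytes 44 f2 66 is 3 bytes ≤ B = 4; zero-pad to 4 bytes: K' = 44 f2 66 00.
K' ⊕ ipad = 72 c4 50 36.
Inner input = 72 c4 50 36 ∥ 9a fc 52 c7 6b.
Inner hash: XOR 72⊕c4⊕50⊕36⊕9a⊕fc⊕52⊕c7⊕6b = 48.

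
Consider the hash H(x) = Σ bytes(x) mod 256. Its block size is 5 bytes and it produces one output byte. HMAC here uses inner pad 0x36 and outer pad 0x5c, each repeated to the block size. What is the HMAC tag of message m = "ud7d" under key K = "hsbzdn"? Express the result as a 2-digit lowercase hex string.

50

Key "hsbzdn" = 68 73 62 7a 64 6e is 6 bytes > B = 5, so hash it first: H(key) = 89, then zero-pad to 5 bytes: K' = 89 00 00 00 00.
K' ⊕ ipad = bf 36 36 36 36.  K' ⊕ opad = d5 5c 5c 5c 5c.
Inner input = (K'⊕ipad) ∥ m = bf 36 36 36 36 ∥ 75 64 37 64.
Inner hash: sum = 191+54+54+54+54+117+100+55+100 = 779; mod 256 = 11 → 0b.
Outer input = (K'⊕opad) ∥ inner = d5 5c 5c 5c 5c ∥ 0b.
Outer hash (tag): sum = 213+92+92+92+92+11 = 592; mod 256 = 80 → 50.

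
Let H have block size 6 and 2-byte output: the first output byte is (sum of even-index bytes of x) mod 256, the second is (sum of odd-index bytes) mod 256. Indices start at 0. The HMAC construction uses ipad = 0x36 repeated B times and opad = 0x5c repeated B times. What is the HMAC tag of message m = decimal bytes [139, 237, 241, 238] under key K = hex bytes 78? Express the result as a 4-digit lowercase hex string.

1291

Key hex bytes 78 is 1 byte ≤ B = 6; zero-pad to 6 bytes: K' = 78 00 00 00 00 00.
K' ⊕ ipad = 4e 36 36 36 36 36.  K' ⊕ opad = 24 5c 5c 5c 5c 5c.
Inner input = (K'⊕ipad) ∥ m = 4e 36 36 36 36 36 ∥ 8b ed f1 ee.
Inner hash: even-index sum = 566 mod 256 = 54; odd-index sum = 637 mod 256 = 125 → 36 7d.
Outer input = (K'⊕opad) ∥ inner = 24 5c 5c 5c 5c 5c ∥ 36 7d.
Outer hash (tag): even-index sum = 274 mod 256 = 18; odd-index sum = 401 mod 256 = 145 → 12 91.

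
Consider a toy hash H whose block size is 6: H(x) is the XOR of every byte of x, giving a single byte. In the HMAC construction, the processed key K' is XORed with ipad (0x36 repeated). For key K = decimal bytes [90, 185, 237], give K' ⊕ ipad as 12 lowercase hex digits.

Key decimal bytes [90, 185, 237] = 5a b9 ed is 3 bytes ≤ B = 6; zero-pad to 6 bytes: K' = 5a b9 ed 00 00 00.
XOR each byte with 0x36: 5a⊕36=6c, b9⊕36=8f, ed⊕36=db, 00⊕36=36, 00⊕36=36, 00⊕36=36.

6c8fdb363636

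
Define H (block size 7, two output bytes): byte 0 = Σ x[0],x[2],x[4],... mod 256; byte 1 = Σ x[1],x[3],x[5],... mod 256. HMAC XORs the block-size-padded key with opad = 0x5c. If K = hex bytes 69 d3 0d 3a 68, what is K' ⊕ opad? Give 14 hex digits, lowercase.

Key hex bytes 69 d3 0d 3a 68 is 5 bytes ≤ B = 7; zero-pad to 7 bytes: K' = 69 d3 0d 3a 68 00 00.
XOR each byte with 0x5c: 69⊕5c=35, d3⊕5c=8f, 0d⊕5c=51, 3a⊕5c=66, 68⊕5c=34, 00⊕5c=5c, 00⊕5c=5c.

358f5166345c5c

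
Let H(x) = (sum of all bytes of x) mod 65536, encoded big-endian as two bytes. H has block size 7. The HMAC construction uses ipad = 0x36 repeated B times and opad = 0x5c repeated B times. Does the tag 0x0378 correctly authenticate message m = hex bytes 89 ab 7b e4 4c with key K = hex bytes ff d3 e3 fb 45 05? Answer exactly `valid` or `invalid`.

valid

Key hex bytes ff d3 e3 fb 45 05 is 6 bytes ≤ B = 7; zero-pad to 7 bytes: K' = ff d3 e3 fb 45 05 00.
K' ⊕ ipad = c9 e5 d5 cd 73 33 36; K' ⊕ opad = a3 8f bf a7 19 59 5c.
Inner hash: sum = 201+229+213+205+115+51+54+137+171+123+228+76 = 1803 → 07 0b.
Outer hash (recomputed tag): sum = 163+143+191+167+25+89+92+7+11 = 888 → 03 78.
Recomputed tag = 0378; claimed = 0378 → match.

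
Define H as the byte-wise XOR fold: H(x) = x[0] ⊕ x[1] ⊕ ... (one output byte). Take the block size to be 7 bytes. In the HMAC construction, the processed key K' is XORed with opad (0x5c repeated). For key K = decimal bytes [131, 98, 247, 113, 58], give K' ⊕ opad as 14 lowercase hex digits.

Key decimal bytes [131, 98, 247, 113, 58] = 83 62 f7 71 3a is 5 bytes ≤ B = 7; zero-pad to 7 bytes: K' = 83 62 f7 71 3a 00 00.
XOR each byte with 0x5c: 83⊕5c=df, 62⊕5c=3e, f7⊕5c=ab, 71⊕5c=2d, 3a⊕5c=66, 00⊕5c=5c, 00⊕5c=5c.

df3eab2d665c5c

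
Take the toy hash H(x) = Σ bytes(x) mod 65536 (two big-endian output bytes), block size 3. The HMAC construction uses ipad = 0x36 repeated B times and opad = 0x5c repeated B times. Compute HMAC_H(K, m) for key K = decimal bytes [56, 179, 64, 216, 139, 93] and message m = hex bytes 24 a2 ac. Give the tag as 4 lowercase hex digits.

022c

Key decimal bytes [56, 179, 64, 216, 139, 93] = 38 b3 40 d8 8b 5d is 6 bytes > B = 3, so hash it first: H(key) = 02 eb, then zero-pad to 3 bytes: K' = 02 eb 00.
K' ⊕ ipad = 34 dd 36.  K' ⊕ opad = 5e b7 5c.
Inner input = (K'⊕ipad) ∥ m = 34 dd 36 ∥ 24 a2 ac.
Inner hash: sum = 52+221+54+36+162+172 = 697 → 02 b9.
Outer input = (K'⊕opad) ∥ inner = 5e b7 5c ∥ 02 b9.
Outer hash (tag): sum = 94+183+92+2+185 = 556 → 02 2c.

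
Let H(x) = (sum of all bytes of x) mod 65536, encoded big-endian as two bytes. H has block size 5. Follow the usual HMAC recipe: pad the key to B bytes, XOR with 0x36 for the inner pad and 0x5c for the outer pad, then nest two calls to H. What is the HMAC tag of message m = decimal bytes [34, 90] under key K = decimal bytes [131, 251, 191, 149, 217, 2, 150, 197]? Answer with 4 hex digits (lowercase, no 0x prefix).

Key decimal bytes [131, 251, 191, 149, 217, 2, 150, 197] = 83 fb bf 95 d9 02 96 c5 is 8 bytes > B = 5, so hash it first: H(key) = 05 08, then zero-pad to 5 bytes: K' = 05 08 00 00 00.
K' ⊕ ipad = 33 3e 36 36 36.  K' ⊕ opad = 59 54 5c 5c 5c.
Inner input = (K'⊕ipad) ∥ m = 33 3e 36 36 36 ∥ 22 5a.
Inner hash: sum = 51+62+54+54+54+34+90 = 399 → 01 8f.
Outer input = (K'⊕opad) ∥ inner = 59 54 5c 5c 5c ∥ 01 8f.
Outer hash (tag): sum = 89+84+92+92+92+1+143 = 593 → 02 51.

0251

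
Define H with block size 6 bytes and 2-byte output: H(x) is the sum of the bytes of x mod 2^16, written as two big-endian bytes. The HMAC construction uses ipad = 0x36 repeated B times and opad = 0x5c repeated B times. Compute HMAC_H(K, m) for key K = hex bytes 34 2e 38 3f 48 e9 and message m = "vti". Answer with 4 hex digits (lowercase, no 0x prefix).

034d

Key hex bytes 34 2e 38 3f 48 e9 is exactly B = 6 bytes: K' = 34 2e 38 3f 48 e9.
K' ⊕ ipad = 02 18 0e 09 7e df.  K' ⊕ opad = 68 72 64 63 14 b5.
Inner input = (K'⊕ipad) ∥ m = 02 18 0e 09 7e df ∥ 76 74 69.
Inner hash: sum = 2+24+14+9+126+223+118+116+105 = 737 → 02 e1.
Outer input = (K'⊕opad) ∥ inner = 68 72 64 63 14 b5 ∥ 02 e1.
Outer hash (tag): sum = 104+114+100+99+20+181+2+225 = 845 → 03 4d.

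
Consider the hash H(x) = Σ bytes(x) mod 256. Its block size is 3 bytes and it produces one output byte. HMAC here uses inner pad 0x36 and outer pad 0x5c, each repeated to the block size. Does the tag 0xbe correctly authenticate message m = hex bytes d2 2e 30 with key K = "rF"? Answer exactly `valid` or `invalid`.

valid

Key "rF" = 72 46 is 2 bytes ≤ B = 3; zero-pad to 3 bytes: K' = 72 46 00.
K' ⊕ ipad = 44 70 36; K' ⊕ opad = 2e 1a 5c.
Inner hash: sum = 68+112+54+210+46+48 = 538; mod 256 = 26 → 1a.
Outer hash (recomputed tag): sum = 46+26+92+26 = 190 → be.
Recomputed tag = be; claimed = be → match.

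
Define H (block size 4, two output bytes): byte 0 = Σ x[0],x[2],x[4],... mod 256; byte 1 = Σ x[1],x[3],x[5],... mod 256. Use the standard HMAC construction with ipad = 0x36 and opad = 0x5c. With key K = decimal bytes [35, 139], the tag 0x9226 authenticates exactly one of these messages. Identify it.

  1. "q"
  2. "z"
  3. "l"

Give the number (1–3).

3

Key decimal bytes [35, 139] = 23 8b is 2 bytes ≤ B = 4; zero-pad to 4 bytes: K' = 23 8b 00 00.
K' ⊕ ipad = 15 bd 36 36; K' ⊕ opad = 7f d7 5c 5c.
m1: inner = H(15 bd 36 36 71) = bc f3; tag = H(7f d7 5c 5c bc f3) = 9726
m2: inner = H(15 bd 36 36 7a) = c5 f3; tag = H(7f d7 5c 5c c5 f3) = a026
m3: inner = H(15 bd 36 36 6c) = b7 f3; tag = H(7f d7 5c 5c b7 f3) = 9226 ← matches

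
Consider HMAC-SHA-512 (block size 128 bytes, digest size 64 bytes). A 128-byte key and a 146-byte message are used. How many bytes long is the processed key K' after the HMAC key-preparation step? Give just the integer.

128

Key is 128 ≤ 128 bytes, zero-padded: |K'| = 128.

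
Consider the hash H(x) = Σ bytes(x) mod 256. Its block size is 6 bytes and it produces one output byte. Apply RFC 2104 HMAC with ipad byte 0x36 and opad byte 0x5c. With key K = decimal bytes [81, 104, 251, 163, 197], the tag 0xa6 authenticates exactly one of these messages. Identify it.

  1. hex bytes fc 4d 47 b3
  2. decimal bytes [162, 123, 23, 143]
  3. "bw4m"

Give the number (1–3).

3

Key decimal bytes [81, 104, 251, 163, 197] = 51 68 fb a3 c5 is 5 bytes ≤ B = 6; zero-pad to 6 bytes: K' = 51 68 fb a3 c5 00.
K' ⊕ ipad = 67 5e cd 95 f3 36; K' ⊕ opad = 0d 34 a7 ff 99 5c.
m1: inner = H(67 5e cd 95 f3 36 fc 4d 47 b3) = 93; tag = H(0d 34 a7 ff 99 5c 93) = 6f
m2: inner = H(67 5e cd 95 f3 36 a2 7b 17 8f) = 13; tag = H(0d 34 a7 ff 99 5c 13) = ef
m3: inner = H(67 5e cd 95 f3 36 62 77 34 6d) = ca; tag = H(0d 34 a7 ff 99 5c ca) = a6 ← matches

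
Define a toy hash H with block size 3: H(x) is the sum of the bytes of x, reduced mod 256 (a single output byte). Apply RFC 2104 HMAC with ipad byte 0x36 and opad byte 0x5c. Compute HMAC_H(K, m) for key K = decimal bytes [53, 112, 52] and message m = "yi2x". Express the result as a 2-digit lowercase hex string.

d4

Key decimal bytes [53, 112, 52] = 35 70 34 is exactly B = 3 bytes: K' = 35 70 34.
K' ⊕ ipad = 03 46 02.  K' ⊕ opad = 69 2c 68.
Inner input = (K'⊕ipad) ∥ m = 03 46 02 ∥ 79 69 32 78.
Inner hash: sum = 3+70+2+121+105+50+120 = 471; mod 256 = 215 → d7.
Outer input = (K'⊕opad) ∥ inner = 69 2c 68 ∥ d7.
Outer hash (tag): sum = 105+44+104+215 = 468; mod 256 = 212 → d4.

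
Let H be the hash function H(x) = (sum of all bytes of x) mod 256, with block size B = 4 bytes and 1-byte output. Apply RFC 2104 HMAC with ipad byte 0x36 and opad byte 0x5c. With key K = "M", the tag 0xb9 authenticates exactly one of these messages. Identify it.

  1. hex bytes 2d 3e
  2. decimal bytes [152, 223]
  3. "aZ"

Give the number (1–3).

2

Key "M" = 4d is 1 byte ≤ B = 4; zero-pad to 4 bytes: K' = 4d 00 00 00.
K' ⊕ ipad = 7b 36 36 36; K' ⊕ opad = 11 5c 5c 5c.
m1: inner = H(7b 36 36 36 2d 3e) = 88; tag = H(11 5c 5c 5c 88) = ad
m2: inner = H(7b 36 36 36 98 df) = 94; tag = H(11 5c 5c 5c 94) = b9 ← matches
m3: inner = H(7b 36 36 36 61 5a) = d8; tag = H(11 5c 5c 5c d8) = fd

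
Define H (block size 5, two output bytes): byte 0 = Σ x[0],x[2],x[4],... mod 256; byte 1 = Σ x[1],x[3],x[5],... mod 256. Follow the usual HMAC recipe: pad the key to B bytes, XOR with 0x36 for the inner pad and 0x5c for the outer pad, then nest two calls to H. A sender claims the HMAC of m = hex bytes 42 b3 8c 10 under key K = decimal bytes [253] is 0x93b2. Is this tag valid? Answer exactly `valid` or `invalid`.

valid

Key decimal bytes [253] = fd is 1 byte ≤ B = 5; zero-pad to 5 bytes: K' = fd 00 00 00 00.
K' ⊕ ipad = cb 36 36 36 36; K' ⊕ opad = a1 5c 5c 5c 5c.
Inner hash: even-index sum = 506 mod 256 = 250; odd-index sum = 314 mod 256 = 58 → fa 3a.
Outer hash (recomputed tag): even-index sum = 403 mod 256 = 147; odd-index sum = 434 mod 256 = 178 → 93 b2.
Recomputed tag = 93b2; claimed = 93b2 → match.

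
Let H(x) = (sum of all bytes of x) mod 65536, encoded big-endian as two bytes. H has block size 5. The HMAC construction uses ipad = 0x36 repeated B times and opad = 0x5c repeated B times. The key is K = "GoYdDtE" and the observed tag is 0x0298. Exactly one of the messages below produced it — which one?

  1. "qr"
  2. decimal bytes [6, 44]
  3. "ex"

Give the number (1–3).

Key "GoYdDtE" = 47 6f 59 64 44 74 45 is 7 bytes > B = 5, so hash it first: H(key) = 02 70, then zero-pad to 5 bytes: K' = 02 70 00 00 00.
K' ⊕ ipad = 34 46 36 36 36; K' ⊕ opad = 5e 2c 5c 5c 5c.
m1: inner = H(34 46 36 36 36 71 72) = 01 ff; tag = H(5e 2c 5c 5c 5c 01 ff) = 029e
m2: inner = H(34 46 36 36 36 06 2c) = 01 4e; tag = H(5e 2c 5c 5c 5c 01 4e) = 01ed
m3: inner = H(34 46 36 36 36 65 78) = 01 f9; tag = H(5e 2c 5c 5c 5c 01 f9) = 0298 ← matches

3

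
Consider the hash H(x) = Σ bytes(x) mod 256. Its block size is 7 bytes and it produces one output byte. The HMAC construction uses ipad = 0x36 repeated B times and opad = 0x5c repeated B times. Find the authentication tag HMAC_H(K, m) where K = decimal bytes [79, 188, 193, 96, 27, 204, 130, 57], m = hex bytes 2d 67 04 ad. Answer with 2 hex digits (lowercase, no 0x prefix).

Key decimal bytes [79, 188, 193, 96, 27, 204, 130, 57] = 4f bc c1 60 1b cc 82 39 is 8 bytes > B = 7, so hash it first: H(key) = ce, then zero-pad to 7 bytes: K' = ce 00 00 00 00 00 00.
K' ⊕ ipad = f8 36 36 36 36 36 36.  K' ⊕ opad = 92 5c 5c 5c 5c 5c 5c.
Inner input = (K'⊕ipad) ∥ m = f8 36 36 36 36 36 36 ∥ 2d 67 04 ad.
Inner hash: sum = 248+54+54+54+54+54+54+45+103+4+173 = 897; mod 256 = 129 → 81.
Outer input = (K'⊕opad) ∥ inner = 92 5c 5c 5c 5c 5c 5c ∥ 81.
Outer hash (tag): sum = 146+92+92+92+92+92+92+129 = 827; mod 256 = 59 → 3b.

3b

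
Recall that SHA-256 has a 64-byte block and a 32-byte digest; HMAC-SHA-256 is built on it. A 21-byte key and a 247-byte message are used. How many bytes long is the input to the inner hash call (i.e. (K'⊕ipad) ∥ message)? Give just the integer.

Key is 21 ≤ 64 bytes, zero-padded: |K'| = 64.
Inner input = (K'⊕ipad) ∥ m → 64 + 247 = 311 bytes.

311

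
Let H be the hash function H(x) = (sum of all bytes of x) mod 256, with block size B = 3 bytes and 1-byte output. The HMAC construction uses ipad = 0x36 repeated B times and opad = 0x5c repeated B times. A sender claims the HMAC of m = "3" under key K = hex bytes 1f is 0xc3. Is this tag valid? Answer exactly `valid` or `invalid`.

valid

Key hex bytes 1f is 1 byte ≤ B = 3; zero-pad to 3 bytes: K' = 1f 00 00.
K' ⊕ ipad = 29 36 36; K' ⊕ opad = 43 5c 5c.
Inner hash: sum = 41+54+54+51 = 200 → c8.
Outer hash (recomputed tag): sum = 67+92+92+200 = 451; mod 256 = 195 → c3.
Recomputed tag = c3; claimed = c3 → match.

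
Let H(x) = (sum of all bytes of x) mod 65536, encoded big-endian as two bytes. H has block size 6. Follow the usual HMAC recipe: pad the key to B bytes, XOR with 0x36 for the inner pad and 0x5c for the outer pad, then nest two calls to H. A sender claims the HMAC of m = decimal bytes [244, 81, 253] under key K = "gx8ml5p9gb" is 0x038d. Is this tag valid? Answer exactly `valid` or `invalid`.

Key "gx8ml5p9gb" = 67 78 38 6d 6c 35 70 39 67 62 is 10 bytes > B = 6, so hash it first: H(key) = 03 97, then zero-pad to 6 bytes: K' = 03 97 00 00 00 00.
K' ⊕ ipad = 35 a1 36 36 36 36; K' ⊕ opad = 5f cb 5c 5c 5c 5c.
Inner hash: sum = 53+161+54+54+54+54+244+81+253 = 1008 → 03 f0.
Outer hash (recomputed tag): sum = 95+203+92+92+92+92+3+240 = 909 → 03 8d.
Recomputed tag = 038d; claimed = 038d → match.

valid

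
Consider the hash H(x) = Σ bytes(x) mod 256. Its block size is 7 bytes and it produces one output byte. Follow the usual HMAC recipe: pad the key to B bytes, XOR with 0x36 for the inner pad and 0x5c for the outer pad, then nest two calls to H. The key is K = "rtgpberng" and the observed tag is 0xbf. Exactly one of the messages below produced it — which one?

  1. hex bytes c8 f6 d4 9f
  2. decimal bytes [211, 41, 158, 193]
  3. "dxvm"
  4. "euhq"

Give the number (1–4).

Key "rtgpberng" = 72 74 67 70 62 65 72 6e 67 is 9 bytes > B = 7, so hash it first: H(key) = cb, then zero-pad to 7 bytes: K' = cb 00 00 00 00 00 00.
K' ⊕ ipad = fd 36 36 36 36 36 36; K' ⊕ opad = 97 5c 5c 5c 5c 5c 5c.
m1: inner = H(fd 36 36 36 36 36 36 c8 f6 d4 9f) = 72; tag = H(97 5c 5c 5c 5c 5c 5c 72) = 31
m2: inner = H(fd 36 36 36 36 36 36 d3 29 9e c1) = 9c; tag = H(97 5c 5c 5c 5c 5c 5c 9c) = 5b
m3: inner = H(fd 36 36 36 36 36 36 64 78 76 6d) = 00; tag = H(97 5c 5c 5c 5c 5c 5c 00) = bf ← matches
m4: inner = H(fd 36 36 36 36 36 36 65 75 68 71) = f4; tag = H(97 5c 5c 5c 5c 5c 5c f4) = b3

3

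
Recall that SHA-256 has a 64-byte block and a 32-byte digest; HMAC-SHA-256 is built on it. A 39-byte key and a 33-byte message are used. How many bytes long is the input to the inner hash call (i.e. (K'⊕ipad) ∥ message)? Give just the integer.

Key is 39 ≤ 64 bytes, zero-padded: |K'| = 64.
Inner input = (K'⊕ipad) ∥ m → 64 + 33 = 97 bytes.

97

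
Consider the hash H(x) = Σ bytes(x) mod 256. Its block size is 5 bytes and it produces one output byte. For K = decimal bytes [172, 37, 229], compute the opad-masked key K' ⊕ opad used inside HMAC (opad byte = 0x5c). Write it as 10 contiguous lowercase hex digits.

Key decimal bytes [172, 37, 229] = ac 25 e5 is 3 bytes ≤ B = 5; zero-pad to 5 bytes: K' = ac 25 e5 00 00.
XOR each byte with 0x5c: ac⊕5c=f0, 25⊕5c=79, e5⊕5c=b9, 00⊕5c=5c, 00⊕5c=5c.

f079b95c5c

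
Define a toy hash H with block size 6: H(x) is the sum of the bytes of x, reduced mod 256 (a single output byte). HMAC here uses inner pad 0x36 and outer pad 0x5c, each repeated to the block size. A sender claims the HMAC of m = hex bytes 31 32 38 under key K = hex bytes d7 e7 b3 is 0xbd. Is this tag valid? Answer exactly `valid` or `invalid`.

valid

Key hex bytes d7 e7 b3 is 3 bytes ≤ B = 6; zero-pad to 6 bytes: K' = d7 e7 b3 00 00 00.
K' ⊕ ipad = e1 d1 85 36 36 36; K' ⊕ opad = 8b bb ef 5c 5c 5c.
Inner hash: sum = 225+209+133+54+54+54+49+50+56 = 884; mod 256 = 116 → 74.
Outer hash (recomputed tag): sum = 139+187+239+92+92+92+116 = 957; mod 256 = 189 → bd.
Recomputed tag = bd; claimed = bd → match.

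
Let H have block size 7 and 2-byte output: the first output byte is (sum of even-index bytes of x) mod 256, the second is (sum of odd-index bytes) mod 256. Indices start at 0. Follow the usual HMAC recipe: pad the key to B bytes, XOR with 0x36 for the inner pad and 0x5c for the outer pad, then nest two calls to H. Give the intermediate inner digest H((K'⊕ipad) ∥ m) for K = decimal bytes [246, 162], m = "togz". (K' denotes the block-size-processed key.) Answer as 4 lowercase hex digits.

Key decimal bytes [246, 162] = f6 a2 is 2 bytes ≤ B = 7; zero-pad to 7 bytes: K' = f6 a2 00 00 00 00 00.
K' ⊕ ipad = c0 94 36 36 36 36 36.
Inner input = c0 94 36 36 36 36 36 ∥ 74 6f 67 7a.
Inner hash: even-index sum = 587 mod 256 = 75; odd-index sum = 475 mod 256 = 219 → 4b db.

4bdb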